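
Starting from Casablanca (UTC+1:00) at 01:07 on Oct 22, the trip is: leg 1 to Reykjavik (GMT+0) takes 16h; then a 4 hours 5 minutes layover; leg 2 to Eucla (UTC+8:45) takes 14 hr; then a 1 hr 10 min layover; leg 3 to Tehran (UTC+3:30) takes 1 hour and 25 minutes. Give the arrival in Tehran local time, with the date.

Convert departure to UTC: 01:07 − 1:00 = 00:07 UTC on Oct 22.
Add 16 hours leg 1 → 16:07 UTC.
Add 4 hours 5 minutes layover in Reykjavik → 20:12 UTC.
Add 14 hours leg 2 → 10:12 UTC (Oct 23).
Add 1 hour and 10 minutes layover in Eucla → 11:22 UTC.
Add 1 hour and 25 minutes leg 3 → 12:47 UTC.
Tehran is UTC+3:30, so local arrival = 12:47 + 3:30 = 16:17 on Oct 23.

16:17 on October 23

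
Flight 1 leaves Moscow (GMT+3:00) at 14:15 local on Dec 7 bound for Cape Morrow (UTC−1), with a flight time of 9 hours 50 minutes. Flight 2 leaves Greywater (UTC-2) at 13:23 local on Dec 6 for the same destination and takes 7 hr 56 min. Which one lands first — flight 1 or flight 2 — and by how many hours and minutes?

the second, by 21 hours 46 minutes

Flight 1 in UTC: 14:15 − 3:00 = 11:15 on Dec 7.
+9 hours and 50 minutes → arrive 21:05 UTC on Dec 7.
Flight 2 in UTC: 13:23 + 2:00 = 15:23 on Dec 6.
+7 hours and 56 minutes → arrive 23:19 UTC on Dec 6.
Flight 2 lands earlier by 21 hours 46 minutes.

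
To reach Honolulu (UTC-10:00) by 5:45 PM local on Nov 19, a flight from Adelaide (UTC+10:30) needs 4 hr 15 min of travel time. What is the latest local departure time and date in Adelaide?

Target arrival in UTC: 5:45 PM + 10:00 = 3:45 AM on Nov 20.
Subtract 4 hours and 15 minutes → departure 11:30 PM UTC on Nov 19.
Adelaide is UTC+10:30: 11:30 PM + 10:30 = 10:00 AM on Nov 20.

10:00 AM on November 20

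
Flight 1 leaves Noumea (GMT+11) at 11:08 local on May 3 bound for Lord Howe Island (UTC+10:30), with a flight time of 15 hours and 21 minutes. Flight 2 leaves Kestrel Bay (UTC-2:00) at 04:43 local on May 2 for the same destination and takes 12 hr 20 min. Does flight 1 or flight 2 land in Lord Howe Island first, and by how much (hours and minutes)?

Flight 1 in UTC: 11:08 − 11:00 = 00:08 on May 3.
+15 hours and 21 minutes → arrive 15:29 UTC on May 3.
Flight 2 in UTC: 04:43 + 2:00 = 06:43 on May 2.
+12 hours and 20 minutes → arrive 19:03 UTC on May 2.
Flight 2 lands earlier by 20 hours 26 minutes.

the second, by 20 hours 26 minutes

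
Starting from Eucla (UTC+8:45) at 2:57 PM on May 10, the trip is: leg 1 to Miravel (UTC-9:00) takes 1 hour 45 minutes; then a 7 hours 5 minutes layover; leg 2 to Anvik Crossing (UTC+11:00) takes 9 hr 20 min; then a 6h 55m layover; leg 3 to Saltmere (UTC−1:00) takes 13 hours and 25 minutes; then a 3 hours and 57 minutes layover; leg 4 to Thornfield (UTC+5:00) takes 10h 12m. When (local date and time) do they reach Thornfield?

Convert departure to UTC: 2:57 PM − 8:45 = 6:12 AM UTC on May 10.
Add 1 hour 45 minutes leg 1 → 7:57 AM UTC.
Add 7 hours and 5 minutes layover in Miravel → 3:02 PM UTC.
Add 9 hours and 20 minutes leg 2 → 12:22 AM UTC (May 11).
Add 6 hours 55 minutes layover in Anvik Crossing → 7:17 AM UTC.
Add 13 hours 25 minutes leg 3 → 8:42 PM UTC.
Add 3 hours 57 minutes layover in Saltmere → 12:39 AM UTC (May 12).
Add 10 hours and 12 minutes leg 4 → 10:51 AM UTC.
Thornfield is UTC+5:00, so local arrival = 10:51 AM + 5:00 = 3:51 PM on May 12.

3:51 PM on May 12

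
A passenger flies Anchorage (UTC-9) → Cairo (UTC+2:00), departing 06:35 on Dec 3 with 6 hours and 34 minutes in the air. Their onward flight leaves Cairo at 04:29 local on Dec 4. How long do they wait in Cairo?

Convert departure to UTC: 06:35 + 9:00 = 15:35 UTC on Dec 3.
Add 6 hours 34 minutes flight time → 22:09 UTC.
Cairo is UTC+2:00, so local arrival = 22:09 + 2:00 = 00:09 on Dec 4.
Layover = 04:29 − 00:09 = 4 hours 20 minutes.

4 hours 20 minutes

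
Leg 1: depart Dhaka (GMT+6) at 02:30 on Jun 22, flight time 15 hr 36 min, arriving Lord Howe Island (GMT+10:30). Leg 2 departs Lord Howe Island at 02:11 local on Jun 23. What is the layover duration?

Convert departure to UTC: 02:30 − 6:00 = 20:30 UTC on Jun 21.
Add 15 hours and 36 minutes flight time → 12:06 UTC (Jun 22).
Lord Howe Island is UTC+10:30, so local arrival = 12:06 + 10:30 = 22:36 on Jun 22.
Layover = 02:11 − 22:36 (+1 day) = 3 hours 35 minutes.

3 hours 35 minutes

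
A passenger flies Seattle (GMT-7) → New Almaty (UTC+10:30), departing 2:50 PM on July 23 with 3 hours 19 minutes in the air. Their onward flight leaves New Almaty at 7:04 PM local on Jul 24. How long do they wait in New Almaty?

7 hours 25 minutes

Convert departure to UTC: 2:50 PM + 7:00 = 9:50 PM UTC on Jul 23.
Add 3 hours and 19 minutes flight time → 1:09 AM UTC (Jul 24).
New Almaty is UTC+10:30, so local arrival = 1:09 AM + 10:30 = 11:39 AM on Jul 24.
Layover = 7:04 PM − 11:39 AM = 7 hours 25 minutes.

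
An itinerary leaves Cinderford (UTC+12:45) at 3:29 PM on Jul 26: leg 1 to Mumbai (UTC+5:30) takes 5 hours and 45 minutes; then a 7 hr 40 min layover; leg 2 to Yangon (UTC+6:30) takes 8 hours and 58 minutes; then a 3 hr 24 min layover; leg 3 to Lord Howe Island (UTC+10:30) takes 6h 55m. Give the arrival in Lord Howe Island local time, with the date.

9:56 PM on July 27

Convert departure to UTC: 3:29 PM − 12:45 = 2:44 AM UTC on Jul 26.
Add 5 hours and 45 minutes leg 1 → 8:29 AM UTC.
Add 7 hours and 40 minutes layover in Mumbai → 4:09 PM UTC.
Add 8 hours and 58 minutes leg 2 → 1:07 AM UTC (Jul 27).
Add 3 hours 24 minutes layover in Yangon → 4:31 AM UTC.
Add 6 hours and 55 minutes leg 3 → 11:26 AM UTC.
Lord Howe Island is UTC+10:30, so local arrival = 11:26 AM + 10:30 = 9:56 PM on Jul 27.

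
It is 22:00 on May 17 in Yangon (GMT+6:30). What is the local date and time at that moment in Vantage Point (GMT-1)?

Vantage Point is 7:30 behind Yangon.
Shift by the zone difference: 22:00 − 7:30 = 14:30 on May 17 in Vantage Point.

14:30 on May 17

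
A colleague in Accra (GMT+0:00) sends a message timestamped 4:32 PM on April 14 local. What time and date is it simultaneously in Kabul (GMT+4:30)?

9:02 PM on April 14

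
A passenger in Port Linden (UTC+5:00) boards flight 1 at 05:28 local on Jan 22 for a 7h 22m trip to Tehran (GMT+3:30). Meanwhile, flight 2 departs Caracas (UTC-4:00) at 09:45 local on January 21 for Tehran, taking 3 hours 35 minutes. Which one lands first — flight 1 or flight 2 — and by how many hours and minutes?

Flight 1 in UTC: 05:28 − 5:00 = 00:28 on Jan 22.
+7 hours 22 minutes → arrive 07:50 UTC on Jan 22.
Flight 2 in UTC: 09:45 + 4:00 = 13:45 on Jan 21.
+3 hours 35 minutes → arrive 17:20 UTC on Jan 21.
Flight 2 lands earlier by 14 hours 30 minutes.

the second, by 14 hours 30 minutes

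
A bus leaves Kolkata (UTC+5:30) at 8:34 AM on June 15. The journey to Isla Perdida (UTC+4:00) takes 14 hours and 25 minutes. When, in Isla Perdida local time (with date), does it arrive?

Convert departure to UTC: 8:34 AM − 5:30 = 3:04 AM UTC on Jun 15.
Add 14 hours and 25 minutes travel time → 5:29 PM UTC.
Isla Perdida is UTC+4:00, so local arrival = 5:29 PM + 4:00 = 9:29 PM on Jun 15.

9:29 PM on June 15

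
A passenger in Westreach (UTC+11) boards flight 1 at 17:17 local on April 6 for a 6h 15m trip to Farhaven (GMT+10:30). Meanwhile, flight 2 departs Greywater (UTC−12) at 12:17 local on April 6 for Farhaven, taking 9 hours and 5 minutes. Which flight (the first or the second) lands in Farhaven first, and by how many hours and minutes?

the first, by 20 hours 50 minutes

Flight 1 in UTC: 17:17 − 11:00 = 06:17 on Apr 6.
+6 hours and 15 minutes → arrive 12:32 UTC on Apr 6.
Flight 2 in UTC: 12:17 + 12:00 = 00:17 on Apr 7.
+9 hours and 5 minutes → arrive 09:22 UTC on Apr 7.
Flight 1 lands earlier by 20 hours 50 minutes.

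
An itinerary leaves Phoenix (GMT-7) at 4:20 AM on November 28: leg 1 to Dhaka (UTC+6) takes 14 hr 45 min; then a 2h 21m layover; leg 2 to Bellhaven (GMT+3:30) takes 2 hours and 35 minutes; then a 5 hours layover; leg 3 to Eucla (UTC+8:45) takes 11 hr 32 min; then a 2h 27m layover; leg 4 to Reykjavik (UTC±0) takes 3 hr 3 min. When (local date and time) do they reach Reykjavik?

Convert departure to UTC: 4:20 AM + 7:00 = 11:20 AM UTC on Nov 28.
Add 14 hours and 45 minutes leg 1 → 2:05 AM UTC (Nov 29).
Add 2 hours and 21 minutes layover in Dhaka → 4:26 AM UTC.
Add 2 hours and 35 minutes leg 2 → 7:01 AM UTC.
Add 5 hours layover in Bellhaven → 12:01 PM UTC.
Add 11 hours 32 minutes leg 3 → 11:33 PM UTC.
Add 2 hours and 27 minutes layover in Eucla → 2:00 AM UTC (Nov 30).
Add 3 hours 3 minutes leg 4 → 5:03 AM UTC.
Reykjavik is UTC+0, so local arrival is the same: 5:03 AM on Nov 30.

5:03 AM on Nov 30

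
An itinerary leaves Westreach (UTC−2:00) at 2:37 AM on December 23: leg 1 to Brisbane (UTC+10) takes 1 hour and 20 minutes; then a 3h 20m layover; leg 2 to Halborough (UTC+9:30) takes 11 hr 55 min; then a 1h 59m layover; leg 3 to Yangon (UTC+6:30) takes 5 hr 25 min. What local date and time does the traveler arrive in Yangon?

Convert departure to UTC: 2:37 AM + 2:00 = 4:37 AM UTC on Dec 23.
Add 1 hour 20 minutes leg 1 → 5:57 AM UTC.
Add 3 hours 20 minutes layover in Brisbane → 9:17 AM UTC.
Add 11 hours and 55 minutes leg 2 → 9:12 PM UTC.
Add 1 hour 59 minutes layover in Halborough → 11:11 PM UTC.
Add 5 hours 25 minutes leg 3 → 4:36 AM UTC (Dec 24).
Yangon is UTC+6:30, so local arrival = 4:36 AM + 6:30 = 11:06 AM on Dec 24.

11:06 AM on December 24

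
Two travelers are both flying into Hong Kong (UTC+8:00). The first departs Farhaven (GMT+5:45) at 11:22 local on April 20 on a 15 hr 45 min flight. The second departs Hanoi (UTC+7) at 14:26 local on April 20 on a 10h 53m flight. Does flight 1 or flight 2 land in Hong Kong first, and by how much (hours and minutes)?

Flight 1 in UTC: 11:22 − 5:45 = 05:37 on Apr 20.
+15 hours 45 minutes → arrive 21:22 UTC on Apr 20.
Flight 2 in UTC: 14:26 − 7:00 = 07:26 on Apr 20.
+10 hours and 53 minutes → arrive 18:19 UTC on Apr 20.
Flight 2 lands earlier by 3 hours 3 minutes.

the second, by 3 hours 3 minutes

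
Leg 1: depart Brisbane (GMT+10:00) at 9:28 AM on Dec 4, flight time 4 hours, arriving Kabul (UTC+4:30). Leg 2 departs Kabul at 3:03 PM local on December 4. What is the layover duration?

7 hours 5 minutes

Convert departure to UTC: 9:28 AM − 10:00 = 11:28 PM UTC on Dec 3.
Add 4 hours flight time → 3:28 AM UTC (Dec 4).
Kabul is UTC+4:30, so local arrival = 3:28 AM + 4:30 = 7:58 AM on Dec 4.
Layover = 3:03 PM − 7:58 AM = 7 hours 5 minutes.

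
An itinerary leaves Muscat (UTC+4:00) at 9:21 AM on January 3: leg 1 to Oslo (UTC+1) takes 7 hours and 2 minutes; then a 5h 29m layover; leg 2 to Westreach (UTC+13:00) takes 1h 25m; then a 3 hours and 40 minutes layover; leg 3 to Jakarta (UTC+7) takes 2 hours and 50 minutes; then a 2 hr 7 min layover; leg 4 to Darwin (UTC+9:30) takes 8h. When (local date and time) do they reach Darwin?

9:24 PM on January 4

Convert departure to UTC: 9:21 AM − 4:00 = 5:21 AM UTC on Jan 3.
Add 7 hours and 2 minutes leg 1 → 12:23 PM UTC.
Add 5 hours 29 minutes layover in Oslo → 5:52 PM UTC.
Add 1 hour and 25 minutes leg 2 → 7:17 PM UTC.
Add 3 hours 40 minutes layover in Westreach → 10:57 PM UTC.
Add 2 hours and 50 minutes leg 3 → 1:47 AM UTC (Jan 4).
Add 2 hours 7 minutes layover in Jakarta → 3:54 AM UTC.
Add 8 hours leg 4 → 11:54 AM UTC.
Darwin is UTC+9:30, so local arrival = 11:54 AM + 9:30 = 9:24 PM on Jan 4.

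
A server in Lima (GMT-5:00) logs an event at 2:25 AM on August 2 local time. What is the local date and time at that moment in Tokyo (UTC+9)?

4:25 PM on Aug 2

Tokyo is 14:00 ahead of Lima.
Shift by the zone difference: 2:25 AM + 14:00 = 4:25 PM on Aug 2 in Tokyo.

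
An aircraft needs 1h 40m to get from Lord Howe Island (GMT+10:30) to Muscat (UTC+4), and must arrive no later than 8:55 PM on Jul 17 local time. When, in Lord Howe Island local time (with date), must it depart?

1:45 AM on Jul 18

Target arrival in UTC: 8:55 PM − 4:00 = 4:55 PM on Jul 17.
Subtract 1 hour 40 minutes → departure 3:15 PM UTC on Jul 17.
Lord Howe Island is UTC+10:30: 3:15 PM + 10:30 = 1:45 AM on Jul 18.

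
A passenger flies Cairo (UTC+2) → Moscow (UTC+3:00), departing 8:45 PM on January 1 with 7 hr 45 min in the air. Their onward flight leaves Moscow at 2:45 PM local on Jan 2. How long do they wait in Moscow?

Convert departure to UTC: 8:45 PM − 2:00 = 6:45 PM UTC on Jan 1.
Add 7 hours 45 minutes flight time → 2:30 AM UTC (Jan 2).
Moscow is UTC+3:00, so local arrival = 2:30 AM + 3:00 = 5:30 AM on Jan 2.
Layover = 2:45 PM − 5:30 AM = 9 hours 15 minutes.

9 hours 15 minutes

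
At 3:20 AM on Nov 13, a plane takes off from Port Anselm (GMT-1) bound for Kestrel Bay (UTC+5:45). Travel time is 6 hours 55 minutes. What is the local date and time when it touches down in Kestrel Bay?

5:00 PM on Nov 13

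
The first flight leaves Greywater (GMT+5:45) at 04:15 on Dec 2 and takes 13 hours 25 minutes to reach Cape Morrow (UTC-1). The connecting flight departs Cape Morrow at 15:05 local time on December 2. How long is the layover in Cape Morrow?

4 hours 10 minutes

Convert departure to UTC: 04:15 − 5:45 = 22:30 UTC on Dec 1.
Add 13 hours and 25 minutes flight time → 11:55 UTC (Dec 2).
Cape Morrow is UTC−1:00, so local arrival = 11:55 − 1:00 = 10:55 on Dec 2.
Layover = 15:05 − 10:55 = 4 hours 10 minutes.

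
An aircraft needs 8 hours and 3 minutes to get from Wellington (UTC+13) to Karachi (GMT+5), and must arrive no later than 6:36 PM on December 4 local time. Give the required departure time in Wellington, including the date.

Target arrival in UTC: 6:36 PM − 5:00 = 1:36 PM on Dec 4.
Subtract 8 hours 3 minutes → departure 5:33 AM UTC on Dec 4.
Wellington is UTC+13:00: 5:33 AM + 13:00 = 6:33 PM on Dec 4.

6:33 PM on Dec 4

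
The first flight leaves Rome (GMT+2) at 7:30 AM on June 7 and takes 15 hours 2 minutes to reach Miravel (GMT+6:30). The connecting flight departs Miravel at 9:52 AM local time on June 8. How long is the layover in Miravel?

6 hours 50 minutes

Convert departure to UTC: 7:30 AM − 2:00 = 5:30 AM UTC on Jun 7.
Add 15 hours and 2 minutes flight time → 8:32 PM UTC.
Miravel is UTC+6:30, so local arrival = 8:32 PM + 6:30 = 3:02 AM on Jun 8.
Layover = 9:52 AM − 3:02 AM = 6 hours 50 minutes.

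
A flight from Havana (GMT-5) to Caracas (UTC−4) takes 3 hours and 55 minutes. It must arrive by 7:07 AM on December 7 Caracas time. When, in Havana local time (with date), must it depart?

2:12 AM on December 7

Target arrival in UTC: 7:07 AM + 4:00 = 11:07 AM on Dec 7.
Subtract 3 hours 55 minutes → departure 7:12 AM UTC on Dec 7.
Havana is UTC−5:00: 7:12 AM − 5:00 = 2:12 AM on Dec 7.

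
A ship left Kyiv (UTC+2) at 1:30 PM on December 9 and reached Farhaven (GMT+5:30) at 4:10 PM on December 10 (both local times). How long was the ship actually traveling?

23 hours 10 minutes

Farhaven is 3:30 ahead of Kyiv.
Clock-face elapsed time (ignoring zones) is 26 hours 40 minutes.
Actual elapsed = 26 hours 40 minutes − 3:30 = 23 hours 10 minutes.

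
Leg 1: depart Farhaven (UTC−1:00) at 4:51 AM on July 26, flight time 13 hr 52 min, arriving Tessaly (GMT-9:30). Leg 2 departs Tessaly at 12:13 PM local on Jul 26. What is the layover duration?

2 hours

Convert departure to UTC: 4:51 AM + 1:00 = 5:51 AM UTC on Jul 26.
Add 13 hours and 52 minutes flight time → 7:43 PM UTC.
Tessaly is UTC−9:30, so local arrival = 7:43 PM − 9:30 = 10:13 AM on Jul 26.
Layover = 12:13 PM − 10:13 AM = 2 hours.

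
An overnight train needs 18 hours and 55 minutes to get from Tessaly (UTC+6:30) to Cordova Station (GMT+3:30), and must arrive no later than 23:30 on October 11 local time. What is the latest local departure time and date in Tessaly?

07:35 on Oct 11

Target arrival in UTC: 23:30 − 3:30 = 20:00 on Oct 11.
Subtract 18 hours and 55 minutes → departure 01:05 UTC on Oct 11.
Tessaly is UTC+6:30: 01:05 + 6:30 = 07:35 on Oct 11.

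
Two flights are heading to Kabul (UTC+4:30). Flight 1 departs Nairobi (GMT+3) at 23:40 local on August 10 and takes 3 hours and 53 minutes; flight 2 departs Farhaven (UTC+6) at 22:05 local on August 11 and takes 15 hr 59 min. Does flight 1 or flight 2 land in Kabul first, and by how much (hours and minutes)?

Flight 1 in UTC: 23:40 − 3:00 = 20:40 on Aug 10.
+3 hours and 53 minutes → arrive 00:33 UTC on Aug 11.
Flight 2 in UTC: 22:05 − 6:00 = 16:05 on Aug 11.
+15 hours 59 minutes → arrive 08:04 UTC on Aug 12.
Flight 1 lands earlier by 31 hours 31 minutes.

the first, by 31 hours 31 minutes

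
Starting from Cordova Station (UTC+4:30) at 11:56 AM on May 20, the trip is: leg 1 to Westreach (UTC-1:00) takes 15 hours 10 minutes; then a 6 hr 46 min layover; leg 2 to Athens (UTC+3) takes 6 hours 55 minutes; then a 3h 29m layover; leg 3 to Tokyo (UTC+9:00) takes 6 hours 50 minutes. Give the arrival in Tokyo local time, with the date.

7:36 AM on May 22

Convert departure to UTC: 11:56 AM − 4:30 = 7:26 AM UTC on May 20.
Add 15 hours and 10 minutes leg 1 → 10:36 PM UTC.
Add 6 hours 46 minutes layover in Westreach → 5:22 AM UTC (May 21).
Add 6 hours and 55 minutes leg 2 → 12:17 PM UTC.
Add 3 hours and 29 minutes layover in Athens → 3:46 PM UTC.
Add 6 hours 50 minutes leg 3 → 10:36 PM UTC.
Tokyo is UTC+9:00, so local arrival = 10:36 PM + 9:00 = 7:36 AM on May 22.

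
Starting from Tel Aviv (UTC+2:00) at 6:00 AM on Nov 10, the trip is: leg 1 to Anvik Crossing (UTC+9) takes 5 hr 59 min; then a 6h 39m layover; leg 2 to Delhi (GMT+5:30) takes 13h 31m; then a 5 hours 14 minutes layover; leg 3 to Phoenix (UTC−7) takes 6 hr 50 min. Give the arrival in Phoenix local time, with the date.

11:13 AM on November 11

Convert departure to UTC: 6:00 AM − 2:00 = 4:00 AM UTC on Nov 10.
Add 5 hours and 59 minutes leg 1 → 9:59 AM UTC.
Add 6 hours and 39 minutes layover in Anvik Crossing → 4:38 PM UTC.
Add 13 hours and 31 minutes leg 2 → 6:09 AM UTC (Nov 11).
Add 5 hours 14 minutes layover in Delhi → 11:23 AM UTC.
Add 6 hours 50 minutes leg 3 → 6:13 PM UTC.
Phoenix is UTC−7:00, so local arrival = 6:13 PM − 7:00 = 11:13 AM on Nov 11.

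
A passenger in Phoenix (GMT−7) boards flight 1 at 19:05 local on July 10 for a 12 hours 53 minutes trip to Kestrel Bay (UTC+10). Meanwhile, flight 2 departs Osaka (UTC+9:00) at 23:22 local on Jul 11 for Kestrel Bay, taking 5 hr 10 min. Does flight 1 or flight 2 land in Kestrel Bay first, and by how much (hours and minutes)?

the first, by 4 hours 34 minutes

Flight 1 in UTC: 19:05 + 7:00 = 02:05 on Jul 11.
+12 hours 53 minutes → arrive 14:58 UTC on Jul 11.
Flight 2 in UTC: 23:22 − 9:00 = 14:22 on Jul 11.
+5 hours 10 minutes → arrive 19:32 UTC on Jul 11.
Flight 1 lands earlier by 4 hours 34 minutes.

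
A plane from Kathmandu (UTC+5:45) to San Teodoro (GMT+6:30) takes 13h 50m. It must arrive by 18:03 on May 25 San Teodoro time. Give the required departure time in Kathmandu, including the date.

03:28 on May 25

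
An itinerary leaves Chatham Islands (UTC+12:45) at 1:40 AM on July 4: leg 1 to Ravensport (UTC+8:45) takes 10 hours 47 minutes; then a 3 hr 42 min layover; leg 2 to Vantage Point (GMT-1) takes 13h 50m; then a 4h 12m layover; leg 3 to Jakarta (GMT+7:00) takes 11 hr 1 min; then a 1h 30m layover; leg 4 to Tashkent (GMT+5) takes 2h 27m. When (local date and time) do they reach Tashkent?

5:24 PM on July 5

Convert departure to UTC: 1:40 AM − 12:45 = 12:55 PM UTC on Jul 3.
Add 10 hours and 47 minutes leg 1 → 11:42 PM UTC.
Add 3 hours and 42 minutes layover in Ravensport → 3:24 AM UTC (Jul 4).
Add 13 hours 50 minutes leg 2 → 5:14 PM UTC.
Add 4 hours and 12 minutes layover in Vantage Point → 9:26 PM UTC.
Add 11 hours and 1 minute leg 3 → 8:27 AM UTC (Jul 5).
Add 1 hour and 30 minutes layover in Jakarta → 9:57 AM UTC.
Add 2 hours 27 minutes leg 4 → 12:24 PM UTC.
Tashkent is UTC+5:00, so local arrival = 12:24 PM + 5:00 = 5:24 PM on Jul 5.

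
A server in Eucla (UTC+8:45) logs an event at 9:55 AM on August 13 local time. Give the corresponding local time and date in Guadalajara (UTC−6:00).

Guadalajara is 14:45 behind Eucla.
Shift by the zone difference: 9:55 AM − 14:45 = 7:10 PM on Aug 12 in Guadalajara.

7:10 PM on August 12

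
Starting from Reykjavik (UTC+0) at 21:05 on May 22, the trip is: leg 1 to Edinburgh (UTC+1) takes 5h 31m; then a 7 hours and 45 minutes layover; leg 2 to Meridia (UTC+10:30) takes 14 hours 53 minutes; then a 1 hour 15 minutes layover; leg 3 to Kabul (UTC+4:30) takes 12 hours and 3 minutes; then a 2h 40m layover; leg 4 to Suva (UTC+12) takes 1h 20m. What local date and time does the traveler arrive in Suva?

06:32 on May 25

Reykjavik is at UTC+0, so departure is already 21:05 UTC on May 22.
Add 5 hours and 31 minutes leg 1 → 02:36 UTC (May 23).
Add 7 hours and 45 minutes layover in Edinburgh → 10:21 UTC.
Add 14 hours 53 minutes leg 2 → 01:14 UTC (May 24).
Add 1 hour 15 minutes layover in Meridia → 02:29 UTC.
Add 12 hours and 3 minutes leg 3 → 14:32 UTC.
Add 2 hours and 40 minutes layover in Kabul → 17:12 UTC.
Add 1 hour 20 minutes leg 4 → 18:32 UTC.
Suva is UTC+12:00, so local arrival = 18:32 + 12:00 = 06:32 on May 25.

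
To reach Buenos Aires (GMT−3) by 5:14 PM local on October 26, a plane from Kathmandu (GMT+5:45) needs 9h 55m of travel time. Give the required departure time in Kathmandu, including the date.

Target arrival in UTC: 5:14 PM + 3:00 = 8:14 PM on Oct 26.
Subtract 9 hours 55 minutes → departure 10:19 AM UTC on Oct 26.
Kathmandu is UTC+5:45: 10:19 AM + 5:45 = 4:04 PM on Oct 26.

4:04 PM on October 26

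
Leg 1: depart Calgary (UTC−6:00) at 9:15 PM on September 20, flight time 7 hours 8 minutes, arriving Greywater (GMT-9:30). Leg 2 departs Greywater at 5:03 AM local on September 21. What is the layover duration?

4 hours 10 minutes

Convert departure to UTC: 9:15 PM + 6:00 = 3:15 AM UTC on Sep 21.
Add 7 hours and 8 minutes flight time → 10:23 AM UTC.
Greywater is UTC−9:30, so local arrival = 10:23 AM − 9:30 = 12:53 AM on Sep 21.
Layover = 5:03 AM − 12:53 AM = 4 hours 10 minutes.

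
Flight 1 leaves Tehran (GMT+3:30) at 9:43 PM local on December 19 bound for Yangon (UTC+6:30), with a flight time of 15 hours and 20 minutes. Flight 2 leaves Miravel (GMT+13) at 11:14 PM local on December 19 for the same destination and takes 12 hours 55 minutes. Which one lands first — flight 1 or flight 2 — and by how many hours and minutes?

Flight 1 in UTC: 9:43 PM − 3:30 = 6:13 PM on Dec 19.
+15 hours 20 minutes → arrive 9:33 AM UTC on Dec 20.
Flight 2 in UTC: 11:14 PM − 13:00 = 10:14 AM on Dec 19.
+12 hours and 55 minutes → arrive 11:09 PM UTC on Dec 19.
Flight 2 lands earlier by 10 hours 24 minutes.

the second, by 10 hours 24 minutes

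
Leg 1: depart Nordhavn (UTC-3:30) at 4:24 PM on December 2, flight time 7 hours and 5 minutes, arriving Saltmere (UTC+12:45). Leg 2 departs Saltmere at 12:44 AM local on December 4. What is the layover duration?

Convert departure to UTC: 4:24 PM + 3:30 = 7:54 PM UTC on Dec 2.
Add 7 hours and 5 minutes flight time → 2:59 AM UTC (Dec 3).
Saltmere is UTC+12:45, so local arrival = 2:59 AM + 12:45 = 3:44 PM on Dec 3.
Layover = 12:44 AM − 3:44 PM (+1 day) = 9 hours.

9 hours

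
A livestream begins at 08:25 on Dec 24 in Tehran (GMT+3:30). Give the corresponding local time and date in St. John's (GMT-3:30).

In UTC: 08:25 − 3:30 = 04:55 on Dec 24.
St. John's is UTC−3:30: 04:55 − 3:30 = 01:25 on Dec 24.

01:25 on Dec 24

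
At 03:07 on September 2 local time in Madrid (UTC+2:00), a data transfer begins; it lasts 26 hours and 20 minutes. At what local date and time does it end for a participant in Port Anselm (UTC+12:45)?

16:12 on September 3

Convert start to UTC: 03:07 − 2:00 = 01:07 UTC on Sep 2.
Add 26 hours 20 minutes duration → 03:27 UTC (Sep 3).
Port Anselm is UTC+12:45, so local end time = 03:27 + 12:45 = 16:12 on Sep 3.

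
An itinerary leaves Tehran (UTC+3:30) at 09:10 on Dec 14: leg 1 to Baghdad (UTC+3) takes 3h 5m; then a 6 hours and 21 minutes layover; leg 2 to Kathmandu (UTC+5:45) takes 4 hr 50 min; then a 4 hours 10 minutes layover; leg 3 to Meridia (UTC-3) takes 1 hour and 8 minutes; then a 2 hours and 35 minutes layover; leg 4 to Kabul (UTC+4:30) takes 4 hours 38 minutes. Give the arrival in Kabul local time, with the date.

12:57 on December 15

Convert departure to UTC: 09:10 − 3:30 = 05:40 UTC on Dec 14.
Add 3 hours 5 minutes leg 1 → 08:45 UTC.
Add 6 hours and 21 minutes layover in Baghdad → 15:06 UTC.
Add 4 hours 50 minutes leg 2 → 19:56 UTC.
Add 4 hours 10 minutes layover in Kathmandu → 00:06 UTC (Dec 15).
Add 1 hour and 8 minutes leg 3 → 01:14 UTC.
Add 2 hours and 35 minutes layover in Meridia → 03:49 UTC.
Add 4 hours 38 minutes leg 4 → 08:27 UTC.
Kabul is UTC+4:30, so local arrival = 08:27 + 4:30 = 12:57 on Dec 15.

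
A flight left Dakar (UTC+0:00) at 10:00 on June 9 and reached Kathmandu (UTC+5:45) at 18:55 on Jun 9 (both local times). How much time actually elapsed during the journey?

Kathmandu is 5:45 ahead of Dakar.
Clock-face elapsed time (ignoring zones) is 8 hours 55 minutes.
Actual elapsed = 8 hours 55 minutes − 5:45 = 3 hours 10 minutes.

3 hours 10 minutes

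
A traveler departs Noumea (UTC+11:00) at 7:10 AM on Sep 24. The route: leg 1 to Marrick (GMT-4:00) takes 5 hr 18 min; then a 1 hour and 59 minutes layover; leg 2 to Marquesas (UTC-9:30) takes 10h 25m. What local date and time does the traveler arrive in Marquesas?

Convert departure to UTC: 7:10 AM − 11:00 = 8:10 PM UTC on Sep 23.
Add 5 hours 18 minutes leg 1 → 1:28 AM UTC (Sep 24).
Add 1 hour and 59 minutes layover in Marrick → 3:27 AM UTC.
Add 10 hours and 25 minutes leg 2 → 1:52 PM UTC.
Marquesas is UTC−9:30, so local arrival = 1:52 PM − 9:30 = 4:22 AM on Sep 24.

4:22 AM on September 24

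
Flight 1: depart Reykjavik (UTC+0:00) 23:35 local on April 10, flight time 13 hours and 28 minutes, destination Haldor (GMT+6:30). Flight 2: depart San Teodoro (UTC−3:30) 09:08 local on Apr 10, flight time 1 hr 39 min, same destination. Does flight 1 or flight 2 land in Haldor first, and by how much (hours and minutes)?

Flight 1 departs at 23:35 UTC (Apr 10).
+13 hours 28 minutes → arrive 13:03 UTC on Apr 11.
Flight 2 in UTC: 09:08 + 3:30 = 12:38 on Apr 10.
+1 hour and 39 minutes → arrive 14:17 UTC on Apr 10.
Flight 2 lands earlier by 22 hours 46 minutes.

the second, by 22 hours 46 minutes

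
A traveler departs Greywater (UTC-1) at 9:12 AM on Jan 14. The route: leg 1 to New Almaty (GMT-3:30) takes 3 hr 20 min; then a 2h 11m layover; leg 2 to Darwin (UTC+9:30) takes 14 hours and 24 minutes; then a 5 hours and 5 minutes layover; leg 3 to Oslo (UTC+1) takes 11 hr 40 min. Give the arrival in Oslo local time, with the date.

Convert departure to UTC: 9:12 AM + 1:00 = 10:12 AM UTC on Jan 14.
Add 3 hours 20 minutes leg 1 → 1:32 PM UTC.
Add 2 hours and 11 minutes layover in New Almaty → 3:43 PM UTC.
Add 14 hours 24 minutes leg 2 → 6:07 AM UTC (Jan 15).
Add 5 hours and 5 minutes layover in Darwin → 11:12 AM UTC.
Add 11 hours and 40 minutes leg 3 → 10:52 PM UTC.
Oslo is UTC+1:00, so local arrival = 10:52 PM + 1:00 = 11:52 PM on Jan 15.

11:52 PM on Jan 15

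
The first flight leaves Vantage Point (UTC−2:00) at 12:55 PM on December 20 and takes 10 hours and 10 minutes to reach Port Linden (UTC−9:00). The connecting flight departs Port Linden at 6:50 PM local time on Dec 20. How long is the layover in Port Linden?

Convert departure to UTC: 12:55 PM + 2:00 = 2:55 PM UTC on Dec 20.
Add 10 hours and 10 minutes flight time → 1:05 AM UTC (Dec 21).
Port Linden is UTC−9:00, so local arrival = 1:05 AM − 9:00 = 4:05 PM on Dec 20.
Layover = 6:50 PM − 4:05 PM = 2 hours 45 minutes.

2 hours 45 minutes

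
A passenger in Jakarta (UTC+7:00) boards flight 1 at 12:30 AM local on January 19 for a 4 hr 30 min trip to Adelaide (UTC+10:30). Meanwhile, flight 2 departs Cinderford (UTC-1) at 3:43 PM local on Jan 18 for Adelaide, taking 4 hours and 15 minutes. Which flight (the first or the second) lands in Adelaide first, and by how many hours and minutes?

Flight 1 in UTC: 12:30 AM − 7:00 = 5:30 PM on Jan 18.
+4 hours and 30 minutes → arrive 10:00 PM UTC on Jan 18.
Flight 2 in UTC: 3:43 PM + 1:00 = 4:43 PM on Jan 18.
+4 hours and 15 minutes → arrive 8:58 PM UTC on Jan 18.
Flight 2 lands earlier by 1 hour 2 minutes.

the second, by 1 hour 2 minutes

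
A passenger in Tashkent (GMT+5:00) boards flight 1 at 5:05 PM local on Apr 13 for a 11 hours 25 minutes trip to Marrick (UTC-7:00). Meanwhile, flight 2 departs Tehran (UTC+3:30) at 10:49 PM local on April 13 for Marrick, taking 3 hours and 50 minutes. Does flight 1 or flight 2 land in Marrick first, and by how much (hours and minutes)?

Flight 1 in UTC: 5:05 PM − 5:00 = 12:05 PM on Apr 13.
+11 hours and 25 minutes → arrive 11:30 PM UTC on Apr 13.
Flight 2 in UTC: 10:49 PM − 3:30 = 7:19 PM on Apr 13.
+3 hours and 50 minutes → arrive 11:09 PM UTC on Apr 13.
Flight 2 lands earlier by 21 minutes.

the second, by 21 minutes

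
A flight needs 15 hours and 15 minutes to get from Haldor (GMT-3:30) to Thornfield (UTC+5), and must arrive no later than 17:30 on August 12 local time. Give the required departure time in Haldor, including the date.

Target arrival in UTC: 17:30 − 5:00 = 12:30 on Aug 12.
Subtract 15 hours and 15 minutes → departure 21:15 UTC on Aug 11.
Haldor is UTC−3:30: 21:15 − 3:30 = 17:45 on Aug 11.

17:45 on Aug 11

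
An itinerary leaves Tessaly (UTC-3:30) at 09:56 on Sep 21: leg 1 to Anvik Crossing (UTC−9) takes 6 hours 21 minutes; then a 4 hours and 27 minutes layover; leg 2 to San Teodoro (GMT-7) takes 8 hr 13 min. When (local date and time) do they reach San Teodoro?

01:27 on September 22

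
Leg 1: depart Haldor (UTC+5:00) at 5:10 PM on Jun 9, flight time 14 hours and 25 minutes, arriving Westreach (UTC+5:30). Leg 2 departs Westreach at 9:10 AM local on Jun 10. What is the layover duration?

1 hour 5 minutes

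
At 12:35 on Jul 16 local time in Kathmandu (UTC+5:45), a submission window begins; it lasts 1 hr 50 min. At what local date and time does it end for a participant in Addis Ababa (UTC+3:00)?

Convert start to UTC: 12:35 − 5:45 = 06:50 UTC on Jul 16.
Add 1 hour 50 minutes duration → 08:40 UTC.
Addis Ababa is UTC+3:00, so local end time = 08:40 + 3:00 = 11:40 on Jul 16.

11:40 on Jul 16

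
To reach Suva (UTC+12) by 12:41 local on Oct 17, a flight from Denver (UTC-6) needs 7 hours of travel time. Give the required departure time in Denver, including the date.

Target arrival in UTC: 12:41 − 12:00 = 00:41 on Oct 17.
Subtract 7 hours → departure 17:41 UTC on Oct 16.
Denver is UTC−6:00: 17:41 − 6:00 = 11:41 on Oct 16.

11:41 on October 16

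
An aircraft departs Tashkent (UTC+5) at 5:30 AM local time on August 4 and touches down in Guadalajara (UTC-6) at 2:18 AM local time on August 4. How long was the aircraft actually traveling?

Guadalajara is 11:00 behind Tashkent.
Clock-face elapsed time (ignoring zones) is −3 hours 12 minutes.
Actual elapsed = −3 hours 12 minutes + 11:00 = 7 hours 48 minutes.

7 hours 48 minutes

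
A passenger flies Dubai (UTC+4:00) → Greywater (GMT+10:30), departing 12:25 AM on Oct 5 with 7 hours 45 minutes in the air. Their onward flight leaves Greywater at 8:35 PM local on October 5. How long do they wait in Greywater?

Convert departure to UTC: 12:25 AM − 4:00 = 8:25 PM UTC on Oct 4.
Add 7 hours and 45 minutes flight time → 4:10 AM UTC (Oct 5).
Greywater is UTC+10:30, so local arrival = 4:10 AM + 10:30 = 2:40 PM on Oct 5.
Layover = 8:35 PM − 2:40 PM = 5 hours 55 minutes.

5 hours 55 minutes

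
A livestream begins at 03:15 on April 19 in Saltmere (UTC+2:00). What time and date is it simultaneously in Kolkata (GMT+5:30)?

06:45 on April 19

In UTC: 03:15 − 2:00 = 01:15 on Apr 19.
Kolkata is UTC+5:30: 01:15 + 5:30 = 06:45 on Apr 19.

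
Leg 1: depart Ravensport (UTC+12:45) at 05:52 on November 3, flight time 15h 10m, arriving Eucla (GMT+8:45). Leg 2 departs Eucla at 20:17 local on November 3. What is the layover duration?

Convert departure to UTC: 05:52 − 12:45 = 17:07 UTC on Nov 2.
Add 15 hours and 10 minutes flight time → 08:17 UTC (Nov 3).
Eucla is UTC+8:45, so local arrival = 08:17 + 8:45 = 17:02 on Nov 3.
Layover = 20:17 − 17:02 = 3 hours 15 minutes.

3 hours 15 minutes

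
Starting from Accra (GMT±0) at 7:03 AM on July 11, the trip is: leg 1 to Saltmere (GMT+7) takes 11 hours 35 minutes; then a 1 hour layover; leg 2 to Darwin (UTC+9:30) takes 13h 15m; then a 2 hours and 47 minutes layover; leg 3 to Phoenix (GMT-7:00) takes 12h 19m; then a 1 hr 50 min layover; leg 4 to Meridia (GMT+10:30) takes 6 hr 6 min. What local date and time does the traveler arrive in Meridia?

Accra is at UTC+0, so departure is already 7:03 AM UTC on Jul 11.
Add 11 hours and 35 minutes leg 1 → 6:38 PM UTC.
Add 1 hour layover in Saltmere → 7:38 PM UTC.
Add 13 hours 15 minutes leg 2 → 8:53 AM UTC (Jul 12).
Add 2 hours 47 minutes layover in Darwin → 11:40 AM UTC.
Add 12 hours and 19 minutes leg 3 → 11:59 PM UTC.
Add 1 hour 50 minutes layover in Phoenix → 1:49 AM UTC (Jul 13).
Add 6 hours and 6 minutes leg 4 → 7:55 AM UTC.
Meridia is UTC+10:30, so local arrival = 7:55 AM + 10:30 = 6:25 PM on Jul 13.

6:25 PM on July 13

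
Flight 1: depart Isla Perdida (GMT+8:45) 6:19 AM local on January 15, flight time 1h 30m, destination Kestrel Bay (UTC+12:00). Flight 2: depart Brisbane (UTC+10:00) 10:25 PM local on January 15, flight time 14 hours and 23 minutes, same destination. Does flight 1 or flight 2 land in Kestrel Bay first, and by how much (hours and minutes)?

the first, by 27 hours 44 minutes

Flight 1 in UTC: 6:19 AM − 8:45 = 9:34 PM on Jan 14.
+1 hour and 30 minutes → arrive 11:04 PM UTC on Jan 14.
Flight 2 in UTC: 10:25 PM − 10:00 = 12:25 PM on Jan 15.
+14 hours and 23 minutes → arrive 2:48 AM UTC on Jan 16.
Flight 1 lands earlier by 27 hours 44 minutes.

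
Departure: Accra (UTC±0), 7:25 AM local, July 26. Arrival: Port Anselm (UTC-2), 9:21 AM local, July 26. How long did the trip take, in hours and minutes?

3 hours 56 minutes

Departure is already UTC: 7:25 AM on Jul 26.
Arrival in UTC: 9:21 AM + 2:00 = 11:21 AM on Jul 26.
Elapsed = 11:21 AM − 7:25 AM = 3 hours 56 minutes.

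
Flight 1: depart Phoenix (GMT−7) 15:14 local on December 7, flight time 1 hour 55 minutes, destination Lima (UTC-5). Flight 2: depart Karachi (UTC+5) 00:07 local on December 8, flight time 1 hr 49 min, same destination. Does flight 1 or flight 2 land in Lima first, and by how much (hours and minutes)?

the second, by 3 hours 13 minutes

Flight 1 in UTC: 15:14 + 7:00 = 22:14 on Dec 7.
+1 hour and 55 minutes → arrive 00:09 UTC on Dec 8.
Flight 2 in UTC: 00:07 − 5:00 = 19:07 on Dec 7.
+1 hour and 49 minutes → arrive 20:56 UTC on Dec 7.
Flight 2 lands earlier by 3 hours 13 minutes.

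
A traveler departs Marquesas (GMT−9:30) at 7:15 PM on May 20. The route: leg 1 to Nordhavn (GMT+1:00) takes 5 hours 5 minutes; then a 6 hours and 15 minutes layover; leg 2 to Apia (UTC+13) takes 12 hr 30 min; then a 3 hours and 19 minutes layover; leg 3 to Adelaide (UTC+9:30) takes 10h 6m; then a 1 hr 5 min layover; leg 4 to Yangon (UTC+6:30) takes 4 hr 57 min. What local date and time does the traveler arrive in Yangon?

Convert departure to UTC: 7:15 PM + 9:30 = 4:45 AM UTC on May 21.
Add 5 hours and 5 minutes leg 1 → 9:50 AM UTC.
Add 6 hours and 15 minutes layover in Nordhavn → 4:05 PM UTC.
Add 12 hours 30 minutes leg 2 → 4:35 AM UTC (May 22).
Add 3 hours and 19 minutes layover in Apia → 7:54 AM UTC.
Add 10 hours and 6 minutes leg 3 → 6:00 PM UTC.
Add 1 hour 5 minutes layover in Adelaide → 7:05 PM UTC.
Add 4 hours 57 minutes leg 4 → 12:02 AM UTC (May 23).
Yangon is UTC+6:30, so local arrival = 12:02 AM + 6:30 = 6:32 AM on May 23.

6:32 AM on May 23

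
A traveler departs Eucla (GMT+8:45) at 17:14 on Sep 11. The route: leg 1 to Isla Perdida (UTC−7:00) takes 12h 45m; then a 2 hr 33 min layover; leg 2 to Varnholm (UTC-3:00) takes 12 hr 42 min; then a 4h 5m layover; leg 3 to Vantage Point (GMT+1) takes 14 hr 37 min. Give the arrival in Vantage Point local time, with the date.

08:11 on September 13

Convert departure to UTC: 17:14 − 8:45 = 08:29 UTC on Sep 11.
Add 12 hours and 45 minutes leg 1 → 21:14 UTC.
Add 2 hours and 33 minutes layover in Isla Perdida → 23:47 UTC.
Add 12 hours 42 minutes leg 2 → 12:29 UTC (Sep 12).
Add 4 hours and 5 minutes layover in Varnholm → 16:34 UTC.
Add 14 hours and 37 minutes leg 3 → 07:11 UTC (Sep 13).
Vantage Point is UTC+1:00, so local arrival = 07:11 + 1:00 = 08:11 on Sep 13.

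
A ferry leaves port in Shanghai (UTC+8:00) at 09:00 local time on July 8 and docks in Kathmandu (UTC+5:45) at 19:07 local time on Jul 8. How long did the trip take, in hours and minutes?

12 hours 22 minutes

Departure in UTC: 09:00 − 8:00 = 01:00 on Jul 8.
Arrival in UTC: 19:07 − 5:45 = 13:22 on Jul 8.
Elapsed = 13:22 − 01:00 = 12 hours 22 minutes.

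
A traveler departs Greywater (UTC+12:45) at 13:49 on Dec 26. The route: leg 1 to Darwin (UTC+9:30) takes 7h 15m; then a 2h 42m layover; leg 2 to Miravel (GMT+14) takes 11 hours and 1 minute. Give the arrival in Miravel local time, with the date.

12:02 on December 27

Convert departure to UTC: 13:49 − 12:45 = 01:04 UTC on Dec 26.
Add 7 hours 15 minutes leg 1 → 08:19 UTC.
Add 2 hours 42 minutes layover in Darwin → 11:01 UTC.
Add 11 hours 1 minute leg 2 → 22:02 UTC.
Miravel is UTC+14:00, so local arrival = 22:02 + 14:00 = 12:02 on Dec 27.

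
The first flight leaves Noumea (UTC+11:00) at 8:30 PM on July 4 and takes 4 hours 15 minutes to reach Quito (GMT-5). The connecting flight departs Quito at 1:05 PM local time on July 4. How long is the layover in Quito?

4 hours 20 minutes

Convert departure to UTC: 8:30 PM − 11:00 = 9:30 AM UTC on Jul 4.
Add 4 hours 15 minutes flight time → 1:45 PM UTC.
Quito is UTC−5:00, so local arrival = 1:45 PM − 5:00 = 8:45 AM on Jul 4.
Layover = 1:05 PM − 8:45 AM = 4 hours 20 minutes.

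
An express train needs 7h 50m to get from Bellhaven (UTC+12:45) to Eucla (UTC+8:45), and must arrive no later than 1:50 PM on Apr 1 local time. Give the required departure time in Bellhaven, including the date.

Target arrival in UTC: 1:50 PM − 8:45 = 5:05 AM on Apr 1.
Subtract 7 hours 50 minutes → departure 9:15 PM UTC on Mar 31.
Bellhaven is UTC+12:45: 9:15 PM + 12:45 = 10:00 AM on Apr 1.

10:00 AM on Apr 1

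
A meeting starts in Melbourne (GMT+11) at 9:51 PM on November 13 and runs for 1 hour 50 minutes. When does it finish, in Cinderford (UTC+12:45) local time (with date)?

1:26 AM on November 14

Cinderford is 1:45 ahead of Melbourne.
After 1 hour 50 minutes it is 11:41 PM in Melbourne.
Shift by the zone difference: 11:41 PM + 1:45 = 1:26 AM on Nov 14 in Cinderford.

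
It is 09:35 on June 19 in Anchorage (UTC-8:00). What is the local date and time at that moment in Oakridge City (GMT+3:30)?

In UTC: 09:35 + 8:00 = 17:35 on Jun 19.
Oakridge City is UTC+3:30: 17:35 + 3:30 = 21:05 on Jun 19.

21:05 on June 19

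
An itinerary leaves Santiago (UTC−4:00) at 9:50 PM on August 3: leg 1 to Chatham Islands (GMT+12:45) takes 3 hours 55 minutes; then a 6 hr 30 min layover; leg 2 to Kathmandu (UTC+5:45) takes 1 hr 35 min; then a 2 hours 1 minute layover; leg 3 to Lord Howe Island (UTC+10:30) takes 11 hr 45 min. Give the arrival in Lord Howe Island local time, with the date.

Convert departure to UTC: 9:50 PM + 4:00 = 1:50 AM UTC on Aug 4.
Add 3 hours and 55 minutes leg 1 → 5:45 AM UTC.
Add 6 hours 30 minutes layover in Chatham Islands → 12:15 PM UTC.
Add 1 hour and 35 minutes leg 2 → 1:50 PM UTC.
Add 2 hours 1 minute layover in Kathmandu → 3:51 PM UTC.
Add 11 hours 45 minutes leg 3 → 3:36 AM UTC (Aug 5).
Lord Howe Island is UTC+10:30, so local arrival = 3:36 AM + 10:30 = 2:06 PM on Aug 5.

2:06 PM on Aug 5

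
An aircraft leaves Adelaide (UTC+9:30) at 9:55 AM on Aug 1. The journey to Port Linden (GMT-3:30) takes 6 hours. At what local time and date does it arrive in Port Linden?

Convert departure to UTC: 9:55 AM − 9:30 = 12:25 AM UTC on Aug 1.
Add 6 hours travel time → 6:25 AM UTC.
Port Linden is UTC−3:30, so local arrival = 6:25 AM − 3:30 = 2:55 AM on Aug 1.

2:55 AM on August 1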